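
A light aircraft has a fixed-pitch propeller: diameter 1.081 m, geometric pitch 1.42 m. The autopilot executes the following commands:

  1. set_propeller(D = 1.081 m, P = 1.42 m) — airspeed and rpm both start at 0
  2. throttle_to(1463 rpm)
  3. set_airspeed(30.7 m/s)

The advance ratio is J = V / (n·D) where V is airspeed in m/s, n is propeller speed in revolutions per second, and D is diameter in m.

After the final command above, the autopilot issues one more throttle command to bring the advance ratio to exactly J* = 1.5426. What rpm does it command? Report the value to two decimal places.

rpm = 1104.61

set_propeller: D = 1.081 m, P = 1.42 m (p = P/D = 1.313599); state ← (V=0, rpm=0)
throttle_to(1463): rpm ← 1463
set_airspeed(30.7): V ← 30.7 m/s
final state: V = 30.7 m/s, rpm = 1463 → n = rpm/60 = 24.383333 rev/s
target J* = 1.5426; solve J* = V/(n·D) for n: n = V/(J*·D) = 30.7/(1.5426 × 1.081) = 18.410236 rev/s
rpm = 60·n = 1104.614157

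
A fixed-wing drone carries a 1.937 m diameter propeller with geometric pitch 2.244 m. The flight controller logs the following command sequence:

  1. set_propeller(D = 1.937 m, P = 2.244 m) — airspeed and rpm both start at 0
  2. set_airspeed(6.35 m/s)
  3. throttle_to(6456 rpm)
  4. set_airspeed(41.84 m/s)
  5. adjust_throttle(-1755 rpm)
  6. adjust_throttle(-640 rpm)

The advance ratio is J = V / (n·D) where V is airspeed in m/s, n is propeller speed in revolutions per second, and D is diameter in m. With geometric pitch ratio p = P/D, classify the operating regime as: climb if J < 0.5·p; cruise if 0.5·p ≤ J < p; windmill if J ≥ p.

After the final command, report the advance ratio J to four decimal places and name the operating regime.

set_propeller: D = 1.937 m, P = 2.244 m (p = P/D = 1.158493); state ← (V=0, rpm=0)
set_airspeed(6.35): V ← 6.35 m/s
throttle_to(6456): rpm ← 6456
set_airspeed(41.84): V ← 41.84 m/s
adjust_throttle(-1755): rpm ← 6456 -1755 = 4701
adjust_throttle(-640): rpm ← 4701 -640 = 4061
final state: V = 41.84 m/s, rpm = 4061 → n = rpm/60 = 67.683333 rev/s
J = V / (n·D) = 41.84 / (67.683333 × 1.937) = 0.319139
regime bands: climb J<0.5792 | cruise [0.5792, 1.1585) | windmill J≥1.1585
J = 0.3191 → climb

J = 0.3191, regime = climb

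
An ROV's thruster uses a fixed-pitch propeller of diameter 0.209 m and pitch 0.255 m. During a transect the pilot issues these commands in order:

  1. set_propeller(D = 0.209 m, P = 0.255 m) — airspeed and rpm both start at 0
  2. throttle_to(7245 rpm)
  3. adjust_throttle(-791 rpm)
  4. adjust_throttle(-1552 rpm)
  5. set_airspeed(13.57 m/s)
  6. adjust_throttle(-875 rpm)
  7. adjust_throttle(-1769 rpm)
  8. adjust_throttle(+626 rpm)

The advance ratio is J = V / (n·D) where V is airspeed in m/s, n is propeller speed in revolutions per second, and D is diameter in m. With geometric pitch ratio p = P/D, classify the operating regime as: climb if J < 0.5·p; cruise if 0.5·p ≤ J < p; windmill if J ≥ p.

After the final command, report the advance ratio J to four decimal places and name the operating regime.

set_propeller: D = 0.209 m, P = 0.255 m (p = P/D = 1.220096); state ← (V=0, rpm=0)
throttle_to(7245): rpm ← 7245
adjust_throttle(-791): rpm ← 7245 -791 = 6454
adjust_throttle(-1552): rpm ← 6454 -1552 = 4902
set_airspeed(13.57): V ← 13.57 m/s
adjust_throttle(-875): rpm ← 4902 -875 = 4027
adjust_throttle(-1769): rpm ← 4027 -1769 = 2258
adjust_throttle(+626): rpm ← 2258 +626 = 2884
final state: V = 13.57 m/s, rpm = 2884 → n = rpm/60 = 48.066667 rev/s
J = V / (n·D) = 13.57 / (48.066667 × 0.209) = 1.350795
regime bands: climb J<0.6100 | cruise [0.6100, 1.2201) | windmill J≥1.2201
J = 1.3508 → windmill

J = 1.3508, regime = windmill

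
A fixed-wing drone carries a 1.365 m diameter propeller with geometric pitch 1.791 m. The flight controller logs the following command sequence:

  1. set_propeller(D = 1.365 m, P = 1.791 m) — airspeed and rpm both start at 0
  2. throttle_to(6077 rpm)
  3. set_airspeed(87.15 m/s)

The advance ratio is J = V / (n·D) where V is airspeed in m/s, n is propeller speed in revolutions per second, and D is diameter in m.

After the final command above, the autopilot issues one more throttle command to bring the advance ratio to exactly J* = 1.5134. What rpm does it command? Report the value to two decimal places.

set_propeller: D = 1.365 m, P = 1.791 m (p = P/D = 1.312088); state ← (V=0, rpm=0)
throttle_to(6077): rpm ← 6077
set_airspeed(87.15): V ← 87.15 m/s
final state: V = 87.15 m/s, rpm = 6077 → n = rpm/60 = 101.283333 rev/s
target J* = 1.5134; solve J* = V/(n·D) for n: n = V/(J*·D) = 87.15/(1.5134 × 1.365) = 42.187230 rev/s
rpm = 60·n = 2531.233799

rpm = 2531.23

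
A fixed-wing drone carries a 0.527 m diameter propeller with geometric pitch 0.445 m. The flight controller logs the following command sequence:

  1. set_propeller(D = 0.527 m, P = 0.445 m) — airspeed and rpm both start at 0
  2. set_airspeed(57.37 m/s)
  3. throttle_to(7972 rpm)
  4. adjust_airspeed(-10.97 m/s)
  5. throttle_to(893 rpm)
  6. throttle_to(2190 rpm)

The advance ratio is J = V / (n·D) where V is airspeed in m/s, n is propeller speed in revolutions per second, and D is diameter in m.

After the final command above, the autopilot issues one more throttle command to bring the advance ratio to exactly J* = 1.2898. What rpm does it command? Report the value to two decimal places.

set_propeller: D = 0.527 m, P = 0.445 m (p = P/D = 0.844402); state ← (V=0, rpm=0)
set_airspeed(57.37): V ← 57.37 m/s
throttle_to(7972): rpm ← 7972
adjust_airspeed(-10.97): V ← 57.37 -10.97 = 46.4 m/s
throttle_to(893): rpm ← 893
throttle_to(2190): rpm ← 2190
final state: V = 46.4 m/s, rpm = 2190 → n = rpm/60 = 36.500000 rev/s
target J* = 1.2898; solve J* = V/(n·D) for n: n = V/(J*·D) = 46.4/(1.2898 × 0.527) = 68.262941 rev/s
rpm = 60·n = 4095.776437

rpm = 4095.78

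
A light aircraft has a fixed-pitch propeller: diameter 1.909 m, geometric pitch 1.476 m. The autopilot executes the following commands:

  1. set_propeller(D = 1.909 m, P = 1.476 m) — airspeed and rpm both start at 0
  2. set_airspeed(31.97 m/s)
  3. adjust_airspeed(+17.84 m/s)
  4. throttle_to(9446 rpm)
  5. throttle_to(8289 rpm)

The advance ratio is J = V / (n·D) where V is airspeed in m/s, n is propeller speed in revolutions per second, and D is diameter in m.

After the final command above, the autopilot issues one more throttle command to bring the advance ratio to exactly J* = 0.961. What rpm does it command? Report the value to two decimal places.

rpm = 1629.07

set_propeller: D = 1.909 m, P = 1.476 m (p = P/D = 0.773180); state ← (V=0, rpm=0)
set_airspeed(31.97): V ← 31.97 m/s
adjust_airspeed(+17.84): V ← 31.97 +17.84 = 49.81 m/s
throttle_to(9446): rpm ← 9446
throttle_to(8289): rpm ← 8289
final state: V = 49.81 m/s, rpm = 8289 → n = rpm/60 = 138.150000 rev/s
target J* = 0.961; solve J* = V/(n·D) for n: n = V/(J*·D) = 49.81/(0.961 × 1.909) = 27.151087 rev/s
rpm = 60·n = 1629.065236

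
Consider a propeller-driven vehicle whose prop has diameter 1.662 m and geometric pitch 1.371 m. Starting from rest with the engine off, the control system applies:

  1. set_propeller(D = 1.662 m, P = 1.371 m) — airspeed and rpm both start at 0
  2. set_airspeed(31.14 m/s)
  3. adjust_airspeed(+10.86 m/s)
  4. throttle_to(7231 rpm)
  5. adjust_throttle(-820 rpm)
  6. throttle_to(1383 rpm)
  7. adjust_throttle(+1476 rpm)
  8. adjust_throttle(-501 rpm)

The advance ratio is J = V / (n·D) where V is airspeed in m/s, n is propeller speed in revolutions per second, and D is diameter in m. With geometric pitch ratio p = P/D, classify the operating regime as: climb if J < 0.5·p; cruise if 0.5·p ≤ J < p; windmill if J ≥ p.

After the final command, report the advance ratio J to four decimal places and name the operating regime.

J = 0.6430, regime = cruise

set_propeller: D = 1.662 m, P = 1.371 m (p = P/D = 0.824910); state ← (V=0, rpm=0)
set_airspeed(31.14): V ← 31.14 m/s
adjust_airspeed(+10.86): V ← 31.14 +10.86 = 42 m/s
throttle_to(7231): rpm ← 7231
adjust_throttle(-820): rpm ← 7231 -820 = 6411
throttle_to(1383): rpm ← 1383
adjust_throttle(+1476): rpm ← 1383 +1476 = 2859
adjust_throttle(-501): rpm ← 2859 -501 = 2358
final state: V = 42 m/s, rpm = 2358 → n = rpm/60 = 39.300000 rev/s
J = V / (n·D) = 42 / (39.300000 × 1.662) = 0.643022
regime bands: climb J<0.4125 | cruise [0.4125, 0.8249) | windmill J≥0.8249
J = 0.6430 → cruise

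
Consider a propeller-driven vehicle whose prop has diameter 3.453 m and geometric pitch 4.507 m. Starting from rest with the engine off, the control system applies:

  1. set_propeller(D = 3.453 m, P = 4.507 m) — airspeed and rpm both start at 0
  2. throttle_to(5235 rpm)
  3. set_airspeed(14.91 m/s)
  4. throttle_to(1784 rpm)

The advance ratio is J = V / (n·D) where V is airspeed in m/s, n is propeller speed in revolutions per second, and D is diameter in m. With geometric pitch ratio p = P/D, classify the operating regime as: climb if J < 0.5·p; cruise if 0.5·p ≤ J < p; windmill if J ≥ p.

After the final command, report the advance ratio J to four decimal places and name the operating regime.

J = 0.1452, regime = climb

set_propeller: D = 3.453 m, P = 4.507 m (p = P/D = 1.305242); state ← (V=0, rpm=0)
throttle_to(5235): rpm ← 5235
set_airspeed(14.91): V ← 14.91 m/s
throttle_to(1784): rpm ← 1784
final state: V = 14.91 m/s, rpm = 1784 → n = rpm/60 = 29.733333 rev/s
J = V / (n·D) = 14.91 / (29.733333 × 3.453) = 0.145224
regime bands: climb J<0.6526 | cruise [0.6526, 1.3052) | windmill J≥1.3052
J = 0.1452 → climb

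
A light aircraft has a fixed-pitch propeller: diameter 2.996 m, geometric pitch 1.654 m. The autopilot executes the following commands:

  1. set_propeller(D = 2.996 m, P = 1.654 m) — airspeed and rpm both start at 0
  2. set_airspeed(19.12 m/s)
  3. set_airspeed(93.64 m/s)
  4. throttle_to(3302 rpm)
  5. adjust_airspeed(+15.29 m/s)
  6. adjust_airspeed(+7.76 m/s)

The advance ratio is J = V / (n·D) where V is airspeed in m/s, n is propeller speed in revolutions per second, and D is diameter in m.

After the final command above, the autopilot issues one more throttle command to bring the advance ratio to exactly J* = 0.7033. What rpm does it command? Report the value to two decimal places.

set_propeller: D = 2.996 m, P = 1.654 m (p = P/D = 0.552069); state ← (V=0, rpm=0)
set_airspeed(19.12): V ← 19.12 m/s
set_airspeed(93.64): V ← 93.64 m/s
throttle_to(3302): rpm ← 3302
adjust_airspeed(+15.29): V ← 93.64 +15.29 = 108.93 m/s
adjust_airspeed(+7.76): V ← 108.93 +7.76 = 116.69 m/s
final state: V = 116.69 m/s, rpm = 3302 → n = rpm/60 = 55.033333 rev/s
target J* = 0.7033; solve J* = V/(n·D) for n: n = V/(J*·D) = 116.69/(0.7033 × 2.996) = 55.379778 rev/s
rpm = 60·n = 3322.786702

rpm = 3322.79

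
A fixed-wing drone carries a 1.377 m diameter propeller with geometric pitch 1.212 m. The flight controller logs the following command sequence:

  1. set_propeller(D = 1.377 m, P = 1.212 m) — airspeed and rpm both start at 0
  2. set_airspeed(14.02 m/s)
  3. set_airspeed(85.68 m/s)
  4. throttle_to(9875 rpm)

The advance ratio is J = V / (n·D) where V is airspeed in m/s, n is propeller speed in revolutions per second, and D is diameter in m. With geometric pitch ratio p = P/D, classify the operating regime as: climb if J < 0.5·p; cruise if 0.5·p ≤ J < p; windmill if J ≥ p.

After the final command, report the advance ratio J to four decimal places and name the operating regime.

J = 0.3781, regime = climb

set_propeller: D = 1.377 m, P = 1.212 m (p = P/D = 0.880174); state ← (V=0, rpm=0)
set_airspeed(14.02): V ← 14.02 m/s
set_airspeed(85.68): V ← 85.68 m/s
throttle_to(9875): rpm ← 9875
final state: V = 85.68 m/s, rpm = 9875 → n = rpm/60 = 164.583333 rev/s
J = V / (n·D) = 85.68 / (164.583333 × 1.377) = 0.378059
regime bands: climb J<0.4401 | cruise [0.4401, 0.8802) | windmill J≥0.8802
J = 0.3781 → climb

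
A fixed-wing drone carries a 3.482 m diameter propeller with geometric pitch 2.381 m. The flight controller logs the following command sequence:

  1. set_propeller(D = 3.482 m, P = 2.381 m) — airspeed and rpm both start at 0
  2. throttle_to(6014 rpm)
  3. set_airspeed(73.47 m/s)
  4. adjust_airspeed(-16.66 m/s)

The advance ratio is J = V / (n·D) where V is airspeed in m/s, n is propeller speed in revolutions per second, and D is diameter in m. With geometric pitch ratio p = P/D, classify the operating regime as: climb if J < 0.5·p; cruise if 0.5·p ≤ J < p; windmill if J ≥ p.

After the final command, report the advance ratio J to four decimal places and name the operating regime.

set_propeller: D = 3.482 m, P = 2.381 m (p = P/D = 0.683802); state ← (V=0, rpm=0)
throttle_to(6014): rpm ← 6014
set_airspeed(73.47): V ← 73.47 m/s
adjust_airspeed(-16.66): V ← 73.47 -16.66 = 56.81 m/s
final state: V = 56.81 m/s, rpm = 6014 → n = rpm/60 = 100.233333 rev/s
J = V / (n·D) = 56.81 / (100.233333 × 3.482) = 0.162774
regime bands: climb J<0.3419 | cruise [0.3419, 0.6838) | windmill J≥0.6838
J = 0.1628 → climb

J = 0.1628, regime = climb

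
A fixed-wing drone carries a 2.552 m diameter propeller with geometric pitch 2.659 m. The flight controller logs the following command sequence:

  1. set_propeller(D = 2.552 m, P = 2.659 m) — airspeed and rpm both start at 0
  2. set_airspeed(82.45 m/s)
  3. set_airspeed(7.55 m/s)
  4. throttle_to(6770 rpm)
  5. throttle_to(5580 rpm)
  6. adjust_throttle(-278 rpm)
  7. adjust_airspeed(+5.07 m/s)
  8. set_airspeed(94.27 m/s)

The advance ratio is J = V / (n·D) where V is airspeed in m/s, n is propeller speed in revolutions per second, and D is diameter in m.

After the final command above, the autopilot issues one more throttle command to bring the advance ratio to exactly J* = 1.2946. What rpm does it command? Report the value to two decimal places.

rpm = 1712.02

set_propeller: D = 2.552 m, P = 2.659 m (p = P/D = 1.041928); state ← (V=0, rpm=0)
set_airspeed(82.45): V ← 82.45 m/s
set_airspeed(7.55): V ← 7.55 m/s
throttle_to(6770): rpm ← 6770
throttle_to(5580): rpm ← 5580
adjust_throttle(-278): rpm ← 5580 -278 = 5302
adjust_airspeed(+5.07): V ← 7.55 +5.07 = 12.62 m/s
set_airspeed(94.27): V ← 94.27 m/s
final state: V = 94.27 m/s, rpm = 5302 → n = rpm/60 = 88.366667 rev/s
target J* = 1.2946; solve J* = V/(n·D) for n: n = V/(J*·D) = 94.27/(1.2946 × 2.552) = 28.533644 rev/s
rpm = 60·n = 1712.018624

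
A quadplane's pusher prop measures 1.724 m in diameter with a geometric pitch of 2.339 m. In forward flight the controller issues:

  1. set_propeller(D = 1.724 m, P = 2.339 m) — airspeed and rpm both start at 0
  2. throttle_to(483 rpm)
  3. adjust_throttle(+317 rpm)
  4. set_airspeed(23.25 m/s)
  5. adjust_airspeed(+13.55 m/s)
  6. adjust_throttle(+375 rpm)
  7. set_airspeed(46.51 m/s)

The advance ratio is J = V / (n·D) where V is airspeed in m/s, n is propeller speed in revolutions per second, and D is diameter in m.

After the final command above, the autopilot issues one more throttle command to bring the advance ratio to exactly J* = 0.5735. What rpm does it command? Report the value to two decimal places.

set_propeller: D = 1.724 m, P = 2.339 m (p = P/D = 1.356729); state ← (V=0, rpm=0)
throttle_to(483): rpm ← 483
adjust_throttle(+317): rpm ← 483 +317 = 800
set_airspeed(23.25): V ← 23.25 m/s
adjust_airspeed(+13.55): V ← 23.25 +13.55 = 36.8 m/s
adjust_throttle(+375): rpm ← 800 +375 = 1175
set_airspeed(46.51): V ← 46.51 m/s
final state: V = 46.51 m/s, rpm = 1175 → n = rpm/60 = 19.583333 rev/s
target J* = 0.5735; solve J* = V/(n·D) for n: n = V/(J*·D) = 46.51/(0.5735 × 1.724) = 47.040904 rev/s
rpm = 60·n = 2822.454218

rpm = 2822.45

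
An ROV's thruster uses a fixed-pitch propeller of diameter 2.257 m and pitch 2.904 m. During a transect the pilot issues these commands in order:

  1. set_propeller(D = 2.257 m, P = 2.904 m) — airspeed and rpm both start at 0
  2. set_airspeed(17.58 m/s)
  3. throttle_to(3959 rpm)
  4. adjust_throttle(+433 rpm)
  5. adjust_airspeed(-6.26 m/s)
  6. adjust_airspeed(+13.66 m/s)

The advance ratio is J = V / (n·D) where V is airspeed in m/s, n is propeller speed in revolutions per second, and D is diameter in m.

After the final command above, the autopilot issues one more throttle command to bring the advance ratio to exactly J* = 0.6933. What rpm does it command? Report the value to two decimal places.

set_propeller: D = 2.257 m, P = 2.904 m (p = P/D = 1.286664); state ← (V=0, rpm=0)
set_airspeed(17.58): V ← 17.58 m/s
throttle_to(3959): rpm ← 3959
adjust_throttle(+433): rpm ← 3959 +433 = 4392
adjust_airspeed(-6.26): V ← 17.58 -6.26 = 11.32 m/s
adjust_airspeed(+13.66): V ← 11.32 +13.66 = 24.98 m/s
final state: V = 24.98 m/s, rpm = 4392 → n = rpm/60 = 73.200000 rev/s
target J* = 0.6933; solve J* = V/(n·D) for n: n = V/(J*·D) = 24.98/(0.6933 × 2.257) = 15.963925 rev/s
rpm = 60·n = 957.835491

rpm = 957.84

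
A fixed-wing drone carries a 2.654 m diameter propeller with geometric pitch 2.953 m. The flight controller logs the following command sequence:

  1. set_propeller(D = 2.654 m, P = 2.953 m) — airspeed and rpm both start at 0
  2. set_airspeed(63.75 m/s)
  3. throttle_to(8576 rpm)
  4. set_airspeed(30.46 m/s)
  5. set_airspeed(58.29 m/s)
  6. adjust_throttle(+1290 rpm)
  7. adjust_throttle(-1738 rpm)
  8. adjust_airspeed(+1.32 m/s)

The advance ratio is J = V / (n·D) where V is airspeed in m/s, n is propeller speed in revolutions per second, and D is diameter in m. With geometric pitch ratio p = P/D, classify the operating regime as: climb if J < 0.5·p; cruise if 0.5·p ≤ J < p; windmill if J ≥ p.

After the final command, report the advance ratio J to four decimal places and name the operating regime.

J = 0.1658, regime = climb

set_propeller: D = 2.654 m, P = 2.953 m (p = P/D = 1.112660); state ← (V=0, rpm=0)
set_airspeed(63.75): V ← 63.75 m/s
throttle_to(8576): rpm ← 8576
set_airspeed(30.46): V ← 30.46 m/s
set_airspeed(58.29): V ← 58.29 m/s
adjust_throttle(+1290): rpm ← 8576 +1290 = 9866
adjust_throttle(-1738): rpm ← 9866 -1738 = 8128
adjust_airspeed(+1.32): V ← 58.29 +1.32 = 59.61 m/s
final state: V = 59.61 m/s, rpm = 8128 → n = rpm/60 = 135.466667 rev/s
J = V / (n·D) = 59.61 / (135.466667 × 2.654) = 0.165800
regime bands: climb J<0.5563 | cruise [0.5563, 1.1127) | windmill J≥1.1127
J = 0.1658 → climb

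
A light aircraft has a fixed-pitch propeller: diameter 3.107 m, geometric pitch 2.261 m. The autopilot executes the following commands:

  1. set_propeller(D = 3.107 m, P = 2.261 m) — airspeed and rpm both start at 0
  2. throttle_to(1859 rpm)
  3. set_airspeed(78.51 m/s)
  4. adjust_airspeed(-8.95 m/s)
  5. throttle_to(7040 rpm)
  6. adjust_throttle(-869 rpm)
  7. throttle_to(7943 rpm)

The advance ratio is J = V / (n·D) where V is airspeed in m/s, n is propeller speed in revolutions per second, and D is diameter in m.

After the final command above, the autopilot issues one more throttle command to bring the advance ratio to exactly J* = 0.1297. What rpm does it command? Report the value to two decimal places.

rpm = 10356.90

set_propeller: D = 3.107 m, P = 2.261 m (p = P/D = 0.727712); state ← (V=0, rpm=0)
throttle_to(1859): rpm ← 1859
set_airspeed(78.51): V ← 78.51 m/s
adjust_airspeed(-8.95): V ← 78.51 -8.95 = 69.56 m/s
throttle_to(7040): rpm ← 7040
adjust_throttle(-869): rpm ← 7040 -869 = 6171
throttle_to(7943): rpm ← 7943
final state: V = 69.56 m/s, rpm = 7943 → n = rpm/60 = 132.383333 rev/s
target J* = 0.1297; solve J* = V/(n·D) for n: n = V/(J*·D) = 69.56/(0.1297 × 3.107) = 172.614925 rev/s
rpm = 60·n = 10356.895502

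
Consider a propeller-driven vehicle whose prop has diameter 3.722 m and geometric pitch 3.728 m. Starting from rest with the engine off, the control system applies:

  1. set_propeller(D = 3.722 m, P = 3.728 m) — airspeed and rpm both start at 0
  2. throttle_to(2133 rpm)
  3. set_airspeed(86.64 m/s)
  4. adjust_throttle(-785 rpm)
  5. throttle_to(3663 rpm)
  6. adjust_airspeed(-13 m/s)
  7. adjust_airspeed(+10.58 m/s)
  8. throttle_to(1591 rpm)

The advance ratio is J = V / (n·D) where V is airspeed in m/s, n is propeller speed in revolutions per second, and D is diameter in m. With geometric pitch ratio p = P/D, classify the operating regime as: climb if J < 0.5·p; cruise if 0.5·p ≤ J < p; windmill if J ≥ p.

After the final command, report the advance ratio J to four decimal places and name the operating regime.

J = 0.8533, regime = cruise

set_propeller: D = 3.722 m, P = 3.728 m (p = P/D = 1.001612); state ← (V=0, rpm=0)
throttle_to(2133): rpm ← 2133
set_airspeed(86.64): V ← 86.64 m/s
adjust_throttle(-785): rpm ← 2133 -785 = 1348
throttle_to(3663): rpm ← 3663
adjust_airspeed(-13): V ← 86.64 -13 = 73.64 m/s
adjust_airspeed(+10.58): V ← 73.64 +10.58 = 84.22 m/s
throttle_to(1591): rpm ← 1591
final state: V = 84.22 m/s, rpm = 1591 → n = rpm/60 = 26.516667 rev/s
J = V / (n·D) = 84.22 / (26.516667 × 3.722) = 0.853336
regime bands: climb J<0.5008 | cruise [0.5008, 1.0016) | windmill J≥1.0016
J = 0.8533 → cruise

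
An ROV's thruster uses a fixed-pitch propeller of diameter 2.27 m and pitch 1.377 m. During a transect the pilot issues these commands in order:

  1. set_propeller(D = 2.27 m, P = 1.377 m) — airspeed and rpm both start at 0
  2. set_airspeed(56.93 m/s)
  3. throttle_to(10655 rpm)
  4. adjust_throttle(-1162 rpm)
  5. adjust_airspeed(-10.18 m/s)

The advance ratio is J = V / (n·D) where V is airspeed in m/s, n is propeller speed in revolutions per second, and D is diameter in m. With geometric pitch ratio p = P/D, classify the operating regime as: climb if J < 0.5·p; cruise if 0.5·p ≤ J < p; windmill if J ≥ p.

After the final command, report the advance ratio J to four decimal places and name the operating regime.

J = 0.1302, regime = climb

set_propeller: D = 2.27 m, P = 1.377 m (p = P/D = 0.606608); state ← (V=0, rpm=0)
set_airspeed(56.93): V ← 56.93 m/s
throttle_to(10655): rpm ← 10655
adjust_throttle(-1162): rpm ← 10655 -1162 = 9493
adjust_airspeed(-10.18): V ← 56.93 -10.18 = 46.75 m/s
final state: V = 46.75 m/s, rpm = 9493 → n = rpm/60 = 158.216667 rev/s
J = V / (n·D) = 46.75 / (158.216667 × 2.27) = 0.130168
regime bands: climb J<0.3033 | cruise [0.3033, 0.6066) | windmill J≥0.6066
J = 0.1302 → climb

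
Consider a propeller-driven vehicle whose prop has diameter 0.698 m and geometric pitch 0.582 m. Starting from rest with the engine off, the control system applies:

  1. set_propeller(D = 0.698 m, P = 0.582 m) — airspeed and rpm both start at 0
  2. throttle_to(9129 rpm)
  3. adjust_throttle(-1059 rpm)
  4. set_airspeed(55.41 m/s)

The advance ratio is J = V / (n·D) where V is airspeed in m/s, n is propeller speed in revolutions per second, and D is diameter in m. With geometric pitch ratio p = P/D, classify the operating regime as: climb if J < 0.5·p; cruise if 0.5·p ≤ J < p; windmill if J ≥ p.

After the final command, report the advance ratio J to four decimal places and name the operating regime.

set_propeller: D = 0.698 m, P = 0.582 m (p = P/D = 0.833811); state ← (V=0, rpm=0)
throttle_to(9129): rpm ← 9129
adjust_throttle(-1059): rpm ← 9129 -1059 = 8070
set_airspeed(55.41): V ← 55.41 m/s
final state: V = 55.41 m/s, rpm = 8070 → n = rpm/60 = 134.500000 rev/s
J = V / (n·D) = 55.41 / (134.500000 × 0.698) = 0.590215
regime bands: climb J<0.4169 | cruise [0.4169, 0.8338) | windmill J≥0.8338
J = 0.5902 → cruise

J = 0.5902, regime = cruise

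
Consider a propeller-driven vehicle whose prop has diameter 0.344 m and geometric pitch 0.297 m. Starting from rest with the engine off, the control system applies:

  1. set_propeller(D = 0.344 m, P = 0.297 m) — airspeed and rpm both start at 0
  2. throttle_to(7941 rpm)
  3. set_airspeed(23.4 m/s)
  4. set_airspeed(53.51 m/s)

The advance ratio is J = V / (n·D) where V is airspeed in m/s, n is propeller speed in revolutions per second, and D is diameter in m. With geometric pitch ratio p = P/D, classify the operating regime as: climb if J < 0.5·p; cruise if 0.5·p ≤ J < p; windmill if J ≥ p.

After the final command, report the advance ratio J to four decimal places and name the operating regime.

set_propeller: D = 0.344 m, P = 0.297 m (p = P/D = 0.863372); state ← (V=0, rpm=0)
throttle_to(7941): rpm ← 7941
set_airspeed(23.4): V ← 23.4 m/s
set_airspeed(53.51): V ← 53.51 m/s
final state: V = 53.51 m/s, rpm = 7941 → n = rpm/60 = 132.350000 rev/s
J = V / (n·D) = 53.51 / (132.350000 × 0.344) = 1.175310
regime bands: climb J<0.4317 | cruise [0.4317, 0.8634) | windmill J≥0.8634
J = 1.1753 → windmill

J = 1.1753, regime = windmill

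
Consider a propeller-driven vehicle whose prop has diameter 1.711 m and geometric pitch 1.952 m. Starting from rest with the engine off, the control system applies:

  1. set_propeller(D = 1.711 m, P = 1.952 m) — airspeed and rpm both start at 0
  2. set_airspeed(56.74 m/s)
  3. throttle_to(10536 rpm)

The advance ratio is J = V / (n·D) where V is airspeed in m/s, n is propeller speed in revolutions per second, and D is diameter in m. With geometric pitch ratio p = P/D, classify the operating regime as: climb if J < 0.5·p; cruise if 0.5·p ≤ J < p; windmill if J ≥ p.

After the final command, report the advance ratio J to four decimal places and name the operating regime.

set_propeller: D = 1.711 m, P = 1.952 m (p = P/D = 1.140853); state ← (V=0, rpm=0)
set_airspeed(56.74): V ← 56.74 m/s
throttle_to(10536): rpm ← 10536
final state: V = 56.74 m/s, rpm = 10536 → n = rpm/60 = 175.600000 rev/s
J = V / (n·D) = 56.74 / (175.600000 × 1.711) = 0.188849
regime bands: climb J<0.5704 | cruise [0.5704, 1.1409) | windmill J≥1.1409
J = 0.1888 → climb

J = 0.1888, regime = climb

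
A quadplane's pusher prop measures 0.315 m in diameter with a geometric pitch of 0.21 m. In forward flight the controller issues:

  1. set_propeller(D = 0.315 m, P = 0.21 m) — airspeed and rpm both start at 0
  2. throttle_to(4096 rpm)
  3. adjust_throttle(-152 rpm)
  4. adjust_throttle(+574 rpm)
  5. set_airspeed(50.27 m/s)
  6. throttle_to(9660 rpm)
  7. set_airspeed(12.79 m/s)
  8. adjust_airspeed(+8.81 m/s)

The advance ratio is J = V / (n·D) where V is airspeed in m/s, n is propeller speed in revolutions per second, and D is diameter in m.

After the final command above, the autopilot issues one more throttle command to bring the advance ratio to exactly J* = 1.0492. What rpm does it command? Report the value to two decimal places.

set_propeller: D = 0.315 m, P = 0.21 m (p = P/D = 0.666667); state ← (V=0, rpm=0)
throttle_to(4096): rpm ← 4096
adjust_throttle(-152): rpm ← 4096 -152 = 3944
adjust_throttle(+574): rpm ← 3944 +574 = 4518
set_airspeed(50.27): V ← 50.27 m/s
throttle_to(9660): rpm ← 9660
set_airspeed(12.79): V ← 12.79 m/s
adjust_airspeed(+8.81): V ← 12.79 +8.81 = 21.6 m/s
final state: V = 21.6 m/s, rpm = 9660 → n = rpm/60 = 161.000000 rev/s
target J* = 1.0492; solve J* = V/(n·D) for n: n = V/(J*·D) = 21.6/(1.0492 × 0.315) = 65.355917 rev/s
rpm = 60·n = 3921.355046

rpm = 3921.36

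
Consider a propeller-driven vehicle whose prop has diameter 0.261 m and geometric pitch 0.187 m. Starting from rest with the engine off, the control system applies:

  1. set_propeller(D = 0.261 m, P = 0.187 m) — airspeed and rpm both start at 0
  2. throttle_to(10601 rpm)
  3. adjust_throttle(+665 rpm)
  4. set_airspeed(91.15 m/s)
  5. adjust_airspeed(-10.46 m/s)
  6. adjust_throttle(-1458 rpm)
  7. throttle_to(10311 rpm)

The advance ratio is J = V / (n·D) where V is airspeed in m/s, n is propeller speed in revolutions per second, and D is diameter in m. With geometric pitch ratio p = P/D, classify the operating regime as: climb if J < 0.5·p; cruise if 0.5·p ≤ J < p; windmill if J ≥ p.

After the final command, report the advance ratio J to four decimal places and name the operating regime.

J = 1.7990, regime = windmill

set_propeller: D = 0.261 m, P = 0.187 m (p = P/D = 0.716475); state ← (V=0, rpm=0)
throttle_to(10601): rpm ← 10601
adjust_throttle(+665): rpm ← 10601 +665 = 11266
set_airspeed(91.15): V ← 91.15 m/s
adjust_airspeed(-10.46): V ← 91.15 -10.46 = 80.69 m/s
adjust_throttle(-1458): rpm ← 11266 -1458 = 9808
throttle_to(10311): rpm ← 10311
final state: V = 80.69 m/s, rpm = 10311 → n = rpm/60 = 171.850000 rev/s
J = V / (n·D) = 80.69 / (171.850000 × 0.261) = 1.798994
regime bands: climb J<0.3582 | cruise [0.3582, 0.7165) | windmill J≥0.7165
J = 1.7990 → windmill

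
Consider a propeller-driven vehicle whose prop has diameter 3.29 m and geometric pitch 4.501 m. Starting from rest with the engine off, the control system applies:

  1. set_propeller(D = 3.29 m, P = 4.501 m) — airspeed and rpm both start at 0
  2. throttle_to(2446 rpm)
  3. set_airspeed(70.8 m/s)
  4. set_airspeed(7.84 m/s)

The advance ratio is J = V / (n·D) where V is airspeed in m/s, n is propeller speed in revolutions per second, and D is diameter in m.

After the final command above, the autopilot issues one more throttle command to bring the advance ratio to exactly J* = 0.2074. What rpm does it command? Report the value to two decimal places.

set_propeller: D = 3.29 m, P = 4.501 m (p = P/D = 1.368085); state ← (V=0, rpm=0)
throttle_to(2446): rpm ← 2446
set_airspeed(70.8): V ← 70.8 m/s
set_airspeed(7.84): V ← 7.84 m/s
final state: V = 7.84 m/s, rpm = 2446 → n = rpm/60 = 40.766667 rev/s
target J* = 0.2074; solve J* = V/(n·D) for n: n = V/(J*·D) = 7.84/(0.2074 × 3.29) = 11.489772 rev/s
rpm = 60·n = 689.386323

rpm = 689.39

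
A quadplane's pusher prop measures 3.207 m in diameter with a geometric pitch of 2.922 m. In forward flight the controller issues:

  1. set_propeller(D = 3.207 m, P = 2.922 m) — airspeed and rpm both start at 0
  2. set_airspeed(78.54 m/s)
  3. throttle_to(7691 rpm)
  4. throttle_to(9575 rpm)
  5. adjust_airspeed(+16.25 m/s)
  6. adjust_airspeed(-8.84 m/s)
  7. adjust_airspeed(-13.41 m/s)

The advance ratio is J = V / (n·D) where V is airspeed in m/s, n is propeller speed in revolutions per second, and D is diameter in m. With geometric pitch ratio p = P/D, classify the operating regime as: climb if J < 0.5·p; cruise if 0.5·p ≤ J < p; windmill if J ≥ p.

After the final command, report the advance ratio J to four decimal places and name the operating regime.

J = 0.1417, regime = climb

set_propeller: D = 3.207 m, P = 2.922 m (p = P/D = 0.911132); state ← (V=0, rpm=0)
set_airspeed(78.54): V ← 78.54 m/s
throttle_to(7691): rpm ← 7691
throttle_to(9575): rpm ← 9575
adjust_airspeed(+16.25): V ← 78.54 +16.25 = 94.79 m/s
adjust_airspeed(-8.84): V ← 94.79 -8.84 = 85.95 m/s
adjust_airspeed(-13.41): V ← 85.95 -13.41 = 72.54 m/s
final state: V = 72.54 m/s, rpm = 9575 → n = rpm/60 = 159.583333 rev/s
J = V / (n·D) = 72.54 / (159.583333 × 3.207) = 0.141740
regime bands: climb J<0.4556 | cruise [0.4556, 0.9111) | windmill J≥0.9111
J = 0.1417 → climb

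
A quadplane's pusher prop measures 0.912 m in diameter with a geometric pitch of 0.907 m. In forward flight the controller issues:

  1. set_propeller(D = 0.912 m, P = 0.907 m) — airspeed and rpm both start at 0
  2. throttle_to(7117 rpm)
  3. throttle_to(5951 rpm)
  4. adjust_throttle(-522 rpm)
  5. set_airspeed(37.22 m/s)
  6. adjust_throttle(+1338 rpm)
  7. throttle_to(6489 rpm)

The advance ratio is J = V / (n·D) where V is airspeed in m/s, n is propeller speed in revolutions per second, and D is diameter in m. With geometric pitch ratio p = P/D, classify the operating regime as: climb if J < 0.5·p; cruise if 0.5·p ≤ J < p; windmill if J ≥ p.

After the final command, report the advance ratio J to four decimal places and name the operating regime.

J = 0.3774, regime = climb

set_propeller: D = 0.912 m, P = 0.907 m (p = P/D = 0.994518); state ← (V=0, rpm=0)
throttle_to(7117): rpm ← 7117
throttle_to(5951): rpm ← 5951
adjust_throttle(-522): rpm ← 5951 -522 = 5429
set_airspeed(37.22): V ← 37.22 m/s
adjust_throttle(+1338): rpm ← 5429 +1338 = 6767
throttle_to(6489): rpm ← 6489
final state: V = 37.22 m/s, rpm = 6489 → n = rpm/60 = 108.150000 rev/s
J = V / (n·D) = 37.22 / (108.150000 × 0.912) = 0.377359
regime bands: climb J<0.4973 | cruise [0.4973, 0.9945) | windmill J≥0.9945
J = 0.3774 → climb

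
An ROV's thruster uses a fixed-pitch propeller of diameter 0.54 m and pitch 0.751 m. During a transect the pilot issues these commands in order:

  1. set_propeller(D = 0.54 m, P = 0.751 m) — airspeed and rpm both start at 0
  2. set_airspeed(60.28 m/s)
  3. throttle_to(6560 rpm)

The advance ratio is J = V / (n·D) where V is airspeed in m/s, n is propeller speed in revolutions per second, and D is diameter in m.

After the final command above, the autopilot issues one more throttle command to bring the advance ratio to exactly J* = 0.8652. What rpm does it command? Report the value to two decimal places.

set_propeller: D = 0.54 m, P = 0.751 m (p = P/D = 1.390741); state ← (V=0, rpm=0)
set_airspeed(60.28): V ← 60.28 m/s
throttle_to(6560): rpm ← 6560
final state: V = 60.28 m/s, rpm = 6560 → n = rpm/60 = 109.333333 rev/s
target J* = 0.8652; solve J* = V/(n·D) for n: n = V/(J*·D) = 60.28/(0.8652 × 0.54) = 129.021763 rev/s
rpm = 60·n = 7741.305800

rpm = 7741.31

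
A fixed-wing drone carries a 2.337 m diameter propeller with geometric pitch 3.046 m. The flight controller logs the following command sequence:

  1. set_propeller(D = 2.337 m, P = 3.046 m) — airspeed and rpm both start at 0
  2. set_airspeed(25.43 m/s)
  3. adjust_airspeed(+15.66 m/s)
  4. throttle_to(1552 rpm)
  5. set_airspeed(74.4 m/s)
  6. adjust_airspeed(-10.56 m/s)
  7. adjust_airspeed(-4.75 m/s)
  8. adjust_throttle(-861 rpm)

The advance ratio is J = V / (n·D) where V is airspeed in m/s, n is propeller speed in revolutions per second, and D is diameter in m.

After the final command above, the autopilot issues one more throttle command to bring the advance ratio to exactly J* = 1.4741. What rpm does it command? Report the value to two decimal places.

set_propeller: D = 2.337 m, P = 3.046 m (p = P/D = 1.303380); state ← (V=0, rpm=0)
set_airspeed(25.43): V ← 25.43 m/s
adjust_airspeed(+15.66): V ← 25.43 +15.66 = 41.09 m/s
throttle_to(1552): rpm ← 1552
set_airspeed(74.4): V ← 74.4 m/s
adjust_airspeed(-10.56): V ← 74.4 -10.56 = 63.84 m/s
adjust_airspeed(-4.75): V ← 63.84 -4.75 = 59.09 m/s
adjust_throttle(-861): rpm ← 1552 -861 = 691
final state: V = 59.09 m/s, rpm = 691 → n = rpm/60 = 11.516667 rev/s
target J* = 1.4741; solve J* = V/(n·D) for n: n = V/(J*·D) = 59.09/(1.4741 × 2.337) = 17.152536 rev/s
rpm = 60·n = 1029.152141

rpm = 1029.15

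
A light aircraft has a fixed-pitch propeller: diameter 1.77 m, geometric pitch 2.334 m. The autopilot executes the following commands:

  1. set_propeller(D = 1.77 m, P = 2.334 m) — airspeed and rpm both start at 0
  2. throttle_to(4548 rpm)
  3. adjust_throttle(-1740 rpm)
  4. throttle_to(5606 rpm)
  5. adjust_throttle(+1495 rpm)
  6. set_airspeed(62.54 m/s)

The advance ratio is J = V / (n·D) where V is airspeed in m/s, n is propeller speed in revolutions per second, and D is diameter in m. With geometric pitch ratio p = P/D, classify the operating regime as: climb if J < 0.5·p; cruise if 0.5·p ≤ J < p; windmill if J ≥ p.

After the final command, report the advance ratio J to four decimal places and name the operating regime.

J = 0.2985, regime = climb

set_propeller: D = 1.77 m, P = 2.334 m (p = P/D = 1.318644); state ← (V=0, rpm=0)
throttle_to(4548): rpm ← 4548
adjust_throttle(-1740): rpm ← 4548 -1740 = 2808
throttle_to(5606): rpm ← 5606
adjust_throttle(+1495): rpm ← 5606 +1495 = 7101
set_airspeed(62.54): V ← 62.54 m/s
final state: V = 62.54 m/s, rpm = 7101 → n = rpm/60 = 118.350000 rev/s
J = V / (n·D) = 62.54 / (118.350000 × 1.77) = 0.298550
regime bands: climb J<0.6593 | cruise [0.6593, 1.3186) | windmill J≥1.3186
J = 0.2985 → climb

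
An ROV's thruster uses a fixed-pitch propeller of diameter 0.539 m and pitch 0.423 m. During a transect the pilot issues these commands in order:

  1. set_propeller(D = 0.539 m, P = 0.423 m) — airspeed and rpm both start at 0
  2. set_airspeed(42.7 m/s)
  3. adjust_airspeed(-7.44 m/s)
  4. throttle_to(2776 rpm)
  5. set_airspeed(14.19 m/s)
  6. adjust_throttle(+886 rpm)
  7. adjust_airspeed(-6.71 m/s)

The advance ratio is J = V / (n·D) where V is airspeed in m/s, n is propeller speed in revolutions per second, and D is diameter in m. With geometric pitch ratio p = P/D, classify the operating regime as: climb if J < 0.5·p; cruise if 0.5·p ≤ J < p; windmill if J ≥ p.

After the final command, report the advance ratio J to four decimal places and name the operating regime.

J = 0.2274, regime = climb

set_propeller: D = 0.539 m, P = 0.423 m (p = P/D = 0.784787); state ← (V=0, rpm=0)
set_airspeed(42.7): V ← 42.7 m/s
adjust_airspeed(-7.44): V ← 42.7 -7.44 = 35.26 m/s
throttle_to(2776): rpm ← 2776
set_airspeed(14.19): V ← 14.19 m/s
adjust_throttle(+886): rpm ← 2776 +886 = 3662
adjust_airspeed(-6.71): V ← 14.19 -6.71 = 7.48 m/s
final state: V = 7.48 m/s, rpm = 3662 → n = rpm/60 = 61.033333 rev/s
J = V / (n·D) = 7.48 / (61.033333 × 0.539) = 0.227377
regime bands: climb J<0.3924 | cruise [0.3924, 0.7848) | windmill J≥0.7848
J = 0.2274 → climb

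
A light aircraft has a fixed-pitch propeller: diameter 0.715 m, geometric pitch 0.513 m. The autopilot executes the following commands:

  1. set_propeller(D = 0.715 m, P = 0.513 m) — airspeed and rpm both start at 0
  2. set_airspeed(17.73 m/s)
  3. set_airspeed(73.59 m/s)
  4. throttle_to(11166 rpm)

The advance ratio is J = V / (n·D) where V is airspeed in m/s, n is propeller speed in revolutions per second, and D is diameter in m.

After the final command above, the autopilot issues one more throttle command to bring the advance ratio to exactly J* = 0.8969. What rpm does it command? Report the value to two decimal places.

rpm = 6885.25

set_propeller: D = 0.715 m, P = 0.513 m (p = P/D = 0.717483); state ← (V=0, rpm=0)
set_airspeed(17.73): V ← 17.73 m/s
set_airspeed(73.59): V ← 73.59 m/s
throttle_to(11166): rpm ← 11166
final state: V = 73.59 m/s, rpm = 11166 → n = rpm/60 = 186.100000 rev/s
target J* = 0.8969; solve J* = V/(n·D) for n: n = V/(J*·D) = 73.59/(0.8969 × 0.715) = 114.754239 rev/s
rpm = 60·n = 6885.254338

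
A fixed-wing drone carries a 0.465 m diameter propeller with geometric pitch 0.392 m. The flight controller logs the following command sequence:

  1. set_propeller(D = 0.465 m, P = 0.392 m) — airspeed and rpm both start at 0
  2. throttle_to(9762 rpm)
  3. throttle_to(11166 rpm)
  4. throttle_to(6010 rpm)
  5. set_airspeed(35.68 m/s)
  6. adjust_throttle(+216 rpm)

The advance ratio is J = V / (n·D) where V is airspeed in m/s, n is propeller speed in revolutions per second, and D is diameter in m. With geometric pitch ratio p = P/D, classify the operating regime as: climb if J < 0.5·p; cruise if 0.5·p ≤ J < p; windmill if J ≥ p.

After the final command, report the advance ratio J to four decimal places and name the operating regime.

J = 0.7395, regime = cruise

set_propeller: D = 0.465 m, P = 0.392 m (p = P/D = 0.843011); state ← (V=0, rpm=0)
throttle_to(9762): rpm ← 9762
throttle_to(11166): rpm ← 11166
throttle_to(6010): rpm ← 6010
set_airspeed(35.68): V ← 35.68 m/s
adjust_throttle(+216): rpm ← 6010 +216 = 6226
final state: V = 35.68 m/s, rpm = 6226 → n = rpm/60 = 103.766667 rev/s
J = V / (n·D) = 35.68 / (103.766667 × 0.465) = 0.739459
regime bands: climb J<0.4215 | cruise [0.4215, 0.8430) | windmill J≥0.8430
J = 0.7395 → cruise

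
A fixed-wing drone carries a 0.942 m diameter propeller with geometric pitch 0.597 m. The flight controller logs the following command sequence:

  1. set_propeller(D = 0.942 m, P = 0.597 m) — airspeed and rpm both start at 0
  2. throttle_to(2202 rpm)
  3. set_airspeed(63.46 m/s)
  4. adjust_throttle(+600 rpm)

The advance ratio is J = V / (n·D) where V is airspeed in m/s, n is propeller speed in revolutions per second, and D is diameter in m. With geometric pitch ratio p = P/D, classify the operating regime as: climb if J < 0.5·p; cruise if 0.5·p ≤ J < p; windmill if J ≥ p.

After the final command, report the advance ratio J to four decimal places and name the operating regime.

J = 1.4426, regime = windmill

set_propeller: D = 0.942 m, P = 0.597 m (p = P/D = 0.633758); state ← (V=0, rpm=0)
throttle_to(2202): rpm ← 2202
set_airspeed(63.46): V ← 63.46 m/s
adjust_throttle(+600): rpm ← 2202 +600 = 2802
final state: V = 63.46 m/s, rpm = 2802 → n = rpm/60 = 46.700000 rev/s
J = V / (n·D) = 63.46 / (46.700000 × 0.942) = 1.442555
regime bands: climb J<0.3169 | cruise [0.3169, 0.6338) | windmill J≥0.6338
J = 1.4426 → windmill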